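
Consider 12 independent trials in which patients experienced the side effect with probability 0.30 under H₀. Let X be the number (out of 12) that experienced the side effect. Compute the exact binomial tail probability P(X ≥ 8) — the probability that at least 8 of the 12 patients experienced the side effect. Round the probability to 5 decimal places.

P = 0.00949

X ~ Binomial(n=12, p=0.30).
P(X ≥ 8) = Σ_{j=8}^{12} C(12,j)·0.30^j·0.70^{12−j}.
= 0.007798 + 0.001485 + 0.000191 + 0.000015 + 0.000001 = 0.00949.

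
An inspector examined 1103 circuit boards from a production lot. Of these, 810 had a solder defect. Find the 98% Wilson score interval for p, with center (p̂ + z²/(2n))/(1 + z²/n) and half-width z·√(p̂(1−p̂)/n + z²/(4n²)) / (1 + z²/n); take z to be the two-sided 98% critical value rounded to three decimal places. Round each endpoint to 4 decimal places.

Here p̂ = 810/1103 = 0.73436 and z = 2.326 (z² = 5.410276).
1 + z²/n = 1.004905.
Adjusted center: (0.73436 + z²/(2n))/1.004905 = 0.73322.
Radicand: p̂(1−p̂)/n + z²/(4n²) = 0.000176859 + 0.000001112 = 0.000177971.
Half-width = 2.326·√0.000177971/1.004905 = 0.03088.
CI: 0.73322 ± 0.03088 = (0.7023, 0.7641).

(0.7023, 0.7641)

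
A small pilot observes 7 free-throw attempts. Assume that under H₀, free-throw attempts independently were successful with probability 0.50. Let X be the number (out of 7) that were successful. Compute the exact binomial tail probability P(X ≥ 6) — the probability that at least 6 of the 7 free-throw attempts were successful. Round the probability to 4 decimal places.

P = 0.0625

X ~ Binomial(n=7, p=0.50).
P(X ≥ 6) = C(7,6)·0.50^6·0.50^1 + C(7,7)·0.50^7·0.50^0.
= 0.054688 + 0.007812 = 0.0625.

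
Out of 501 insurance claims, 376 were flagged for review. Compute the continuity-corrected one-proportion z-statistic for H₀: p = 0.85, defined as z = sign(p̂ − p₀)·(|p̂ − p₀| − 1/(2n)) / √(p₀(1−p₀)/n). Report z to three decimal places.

z = -6.175

The sample proportion is 376/501 = 0.75050. p̂ − p₀ = -0.099501.
Continuity correction 1/(2n) = 1/1002 = 0.000998.
Corrected numerator: |-0.099501| − 0.000998 = 0.098503.
SE₀ = √(0.85·0.15/501) = 0.015953.
z = −0.098503/0.015953 = -6.175.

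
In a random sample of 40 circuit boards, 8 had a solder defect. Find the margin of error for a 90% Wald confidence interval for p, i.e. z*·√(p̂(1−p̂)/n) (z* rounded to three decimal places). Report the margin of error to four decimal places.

ME = 0.1040

p̂ = 8/40 = 0.20000.
SE = √(p̂(1−p̂)/n) = √(0.160000/40) = 0.063246.
z* = 1.645 at the 90% level.
So ME = 0.1040.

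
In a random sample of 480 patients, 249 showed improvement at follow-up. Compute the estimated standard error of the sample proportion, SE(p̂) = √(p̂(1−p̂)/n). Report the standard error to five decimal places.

The sample proportion is 249/480 = 0.51875.
p̂(1−p̂) = 0.51875·0.48125 = 0.249648.
SE = √(0.249648/480) = √0.000520100 = 0.02281.

SE = 0.02281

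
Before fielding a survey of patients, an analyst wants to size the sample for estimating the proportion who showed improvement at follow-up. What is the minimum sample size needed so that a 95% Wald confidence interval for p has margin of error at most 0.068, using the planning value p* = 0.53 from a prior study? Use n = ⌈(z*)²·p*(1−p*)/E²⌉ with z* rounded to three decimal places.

n = 207

z* = 1.960 at the 95% level.
p*(1−p*) = 0.53·0.47 = 0.2491.
(z*)²·p*(1−p*)/E² = 3.841600·0.2491/0.004624 = 206.951.
Rounding up, n = 207.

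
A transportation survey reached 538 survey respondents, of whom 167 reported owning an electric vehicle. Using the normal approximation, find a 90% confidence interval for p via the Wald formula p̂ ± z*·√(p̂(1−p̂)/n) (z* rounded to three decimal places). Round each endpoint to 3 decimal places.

The sample proportion is 167/538 = 0.31041.
SE = √(p̂(1−p̂)/n) = √(0.214055/538) = 0.019947.
z* = 1.645 at the 90% level.
Margin of error: 1.645 × 0.019947 = 0.03281.
So the interval runs from 0.278 to 0.343.

(0.278, 0.343)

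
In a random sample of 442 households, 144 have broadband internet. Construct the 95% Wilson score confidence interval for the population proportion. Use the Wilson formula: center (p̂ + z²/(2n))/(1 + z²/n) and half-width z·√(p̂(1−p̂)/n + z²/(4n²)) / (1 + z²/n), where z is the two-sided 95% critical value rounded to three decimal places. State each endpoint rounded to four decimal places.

(0.2838, 0.3708)

Here p̂ = 144/442 = 0.32579 and z = 1.960 (z² = 3.841600).
Denominator 1 + z²/n = 1 + 3.841600/442 = 1.008691.
Center = (0.32579 + 0.004346)/1.008691 = 0.32729.
Radicand: p̂(1−p̂)/n + z²/(4n²) = 0.000496949 + 0.000004916 = 0.000501865.
Half-width = 1.960·√0.000501865/1.008691 = 0.04353.
CI: 0.32729 ± 0.04353 = (0.2838, 0.3708).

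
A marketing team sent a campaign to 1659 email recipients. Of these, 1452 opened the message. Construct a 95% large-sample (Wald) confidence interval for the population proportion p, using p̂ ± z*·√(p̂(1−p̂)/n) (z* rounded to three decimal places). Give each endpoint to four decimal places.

The sample proportion is 1452/1659 = 0.87523.
SE(p̂) = √(0.87523·0.12477/1659) = 0.008113.
The 95% critical value is z* = 1.960.
Margin of error: 1.960 × 0.008113 = 0.01590.
CI: 0.87523 ± 0.01590 = (0.8593, 0.8911).

(0.8593, 0.8911)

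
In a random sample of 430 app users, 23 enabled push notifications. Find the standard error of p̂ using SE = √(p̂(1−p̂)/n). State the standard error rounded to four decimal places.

Sample proportion p̂ = 23/430 = 0.05349.
p̂(1−p̂) = 0.05349·0.94651 = 0.050629.
SE = √(0.050629/430) = 0.0109.

SE = 0.0109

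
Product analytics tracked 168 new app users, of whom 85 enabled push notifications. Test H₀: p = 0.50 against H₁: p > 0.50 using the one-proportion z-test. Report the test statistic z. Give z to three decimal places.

With x = 85 successes in n = 168, p̂ = 0.50595.
Under H₀, SE = √(p₀(1−p₀)/n) = √(0.50·0.50/168) = √0.001488095 = 0.038576.
z = (p̂ − p₀)/SE = (0.50595 − 0.50)/0.038576 = 0.154.

z = 0.154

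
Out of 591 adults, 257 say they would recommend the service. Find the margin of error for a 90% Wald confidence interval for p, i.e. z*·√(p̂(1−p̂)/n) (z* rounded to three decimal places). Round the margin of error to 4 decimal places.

ME = 0.0335

p̂ = 257/591 = 0.43486.
SE(p̂) = √(0.43486·0.56514/591) = 0.020392.
For 90% confidence, z* = 1.645.
ME = 1.645·0.020392 = 0.0335.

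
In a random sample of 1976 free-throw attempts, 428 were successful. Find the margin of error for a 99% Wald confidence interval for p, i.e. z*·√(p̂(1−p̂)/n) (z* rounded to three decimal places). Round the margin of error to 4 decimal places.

ME = 0.0239

With x = 428 successes in n = 1976, p̂ = 0.21660.
SE(p̂) = √(0.21660·0.78340/1976) = 0.009267.
For 99% confidence, z* = 2.576.
ME = 2.576·0.009267 = 0.0239.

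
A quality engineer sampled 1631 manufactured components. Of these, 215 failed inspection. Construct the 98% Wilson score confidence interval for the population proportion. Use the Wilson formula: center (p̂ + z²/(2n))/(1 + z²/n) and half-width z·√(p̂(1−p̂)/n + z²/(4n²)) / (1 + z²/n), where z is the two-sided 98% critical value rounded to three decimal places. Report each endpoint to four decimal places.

Here p̂ = 215/1631 = 0.13182 and z = 2.326 (z² = 5.410276).
Denominator 1 + z²/n = 1 + 5.410276/1631 = 1.003317.
Center = (0.13182 + 0.001659)/1.003317 = 0.13304.
Radicand: p̂(1−p̂)/n + z²/(4n²) = 0.000070168 + 0.000000508 = 0.000070676.
Half-width = z·√(radicand)/denom = 2.326·0.008407/1.003317 = 0.01949.
Interval: 0.13304 ± 0.01949 → (0.1135, 0.1525).

(0.1135, 0.1525)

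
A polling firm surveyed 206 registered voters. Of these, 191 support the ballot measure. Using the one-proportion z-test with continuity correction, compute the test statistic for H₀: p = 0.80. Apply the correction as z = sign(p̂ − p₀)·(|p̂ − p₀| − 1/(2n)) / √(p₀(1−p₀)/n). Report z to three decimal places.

p̂ = 191/206 = 0.92718. p̂ − p₀ = 0.127184.
1/(2n) = 0.002427.
Corrected numerator: |0.127184| − 0.002427 = 0.124757.
SE₀ = √(0.80·0.20/206) = 0.027869.
z = +0.124757/0.027869 = 4.477.

z = 4.477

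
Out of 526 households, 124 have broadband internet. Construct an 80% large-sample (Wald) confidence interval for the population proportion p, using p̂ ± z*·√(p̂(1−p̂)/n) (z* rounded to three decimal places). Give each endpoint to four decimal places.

p̂ = 124/526 = 0.23574.
SE(p̂) = √(0.23574·0.76426/526) = 0.018507.
z* = 1.282 at the 80% level.
Margin = 1.282·0.018507 = 0.02373.
So the interval runs from 0.2120 to 0.2595.

(0.2120, 0.2595)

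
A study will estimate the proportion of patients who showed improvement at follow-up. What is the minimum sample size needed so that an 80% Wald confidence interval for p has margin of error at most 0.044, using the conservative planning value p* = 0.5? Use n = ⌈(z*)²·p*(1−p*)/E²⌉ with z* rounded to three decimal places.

n = 213

z* = 1.282 at the 80% level.
p*(1−p*) = 0.2500.
(z*)²·p*(1−p*)/E² = 1.643524·0.2500/0.001936 = 212.232.
⌈212.232⌉ = 213.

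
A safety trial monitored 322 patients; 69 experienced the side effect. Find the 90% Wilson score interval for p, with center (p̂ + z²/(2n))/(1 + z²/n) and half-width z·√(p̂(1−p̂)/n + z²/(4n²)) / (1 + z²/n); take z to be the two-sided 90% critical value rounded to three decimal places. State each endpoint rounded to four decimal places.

(0.1791, 0.2542)

p̂ = 69/322 = 0.21429; z = 1.645, so z² = 2.706025.
1 + z²/n = 1.008404.
Center = (0.21429 + 0.004202)/1.008404 = 0.21667.
Radicand: p̂(1−p̂)/n + z²/(4n²) = 0.000522880 + 0.000006525 = 0.000529405.
Half-width = z·√(radicand)/denom = 1.645·0.023009/1.008404 = 0.03753.
Interval: 0.21667 ± 0.03753 → (0.1791, 0.2542).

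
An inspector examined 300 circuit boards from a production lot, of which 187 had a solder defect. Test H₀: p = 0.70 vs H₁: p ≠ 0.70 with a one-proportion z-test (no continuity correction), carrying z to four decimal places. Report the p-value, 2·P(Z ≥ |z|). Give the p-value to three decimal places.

p-value = 0.004

With x = 187 successes in n = 300, p̂ = 0.62333.
SE₀ = √(0.70·0.30/300) = 0.026458.
z = (p̂ − p₀)/SE = (187/300 − 0.70)/0.026458 ≈ -2.8977.
From the standard normal, 2·P(Z ≥ |z|) = 0.004.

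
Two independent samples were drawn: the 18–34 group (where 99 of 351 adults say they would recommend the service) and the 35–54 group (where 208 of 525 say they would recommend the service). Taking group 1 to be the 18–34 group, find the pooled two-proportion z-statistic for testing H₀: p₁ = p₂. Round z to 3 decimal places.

p̂₁ = 99/351 = 0.28205, p̂₂ = 208/525 = 0.39619.
Pooled p̂ = (99+208)/(351+525) = 307/876 = 0.35046.
SE = √[p̂(1−p̂)(1/n₁+1/n₂)] = √[0.35046·0.64954·(1/351+1/525)] ≈ 0.032896.
z = (p̂₁ − p̂₂)/SE = (0.28205 − 0.39619)/0.032896 = -0.11414/0.032896 = -3.470.

z = -3.470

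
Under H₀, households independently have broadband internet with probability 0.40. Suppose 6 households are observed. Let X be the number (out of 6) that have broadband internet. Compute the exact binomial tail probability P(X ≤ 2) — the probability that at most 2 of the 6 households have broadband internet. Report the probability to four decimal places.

X is binomial with n = 6 and p = 0.40.
P(X ≤ 2) = C(6,0)·0.40^0·0.60^6 + C(6,1)·0.40^1·0.60^5 + C(6,2)·0.40^2·0.60^4.
= 0.046656 + 0.186624 + 0.311040 = 0.5443.

P = 0.5443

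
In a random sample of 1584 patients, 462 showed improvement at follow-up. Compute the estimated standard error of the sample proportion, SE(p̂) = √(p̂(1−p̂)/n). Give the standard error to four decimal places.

SE = 0.0114

The sample proportion is 462/1584 = 0.29167.
p̂(1−p̂) = 0.206599.
Dividing by n and taking the root: √0.000130429 = 0.0114.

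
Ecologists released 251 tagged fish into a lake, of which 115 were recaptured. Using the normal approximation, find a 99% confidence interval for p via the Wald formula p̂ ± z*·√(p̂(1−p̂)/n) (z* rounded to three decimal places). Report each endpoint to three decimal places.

(0.377, 0.539)

With x = 115 successes in n = 251, p̂ = 0.45817.
SE(p̂) = √(0.45817·0.54183/251) = 0.031449.
For 99% confidence, z* = 2.576.
Margin = 2.576·0.031449 = 0.08101.
Interval: 0.45817 ± 0.08101 → (0.377, 0.539).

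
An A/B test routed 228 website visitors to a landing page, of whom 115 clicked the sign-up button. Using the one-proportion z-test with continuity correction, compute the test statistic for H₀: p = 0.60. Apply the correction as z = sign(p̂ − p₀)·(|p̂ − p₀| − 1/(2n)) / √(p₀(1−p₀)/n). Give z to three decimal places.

z = -2.879

Sample proportion p̂ = 115/228 = 0.50439. p̂ − p₀ = -0.095614.
1/(2n) = 0.002193.
Corrected numerator: |-0.095614| − 0.002193 = 0.093421.
SE₀ = √(0.60·0.40/228) = 0.032444.
z = (−)0.093421/0.032444 = -2.879.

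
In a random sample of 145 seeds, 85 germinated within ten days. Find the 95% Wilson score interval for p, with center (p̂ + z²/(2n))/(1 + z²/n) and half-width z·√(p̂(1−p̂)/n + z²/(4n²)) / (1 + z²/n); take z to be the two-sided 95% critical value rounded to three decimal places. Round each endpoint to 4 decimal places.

Here p̂ = 85/145 = 0.58621 and z = 1.960 (z² = 3.841600).
1 + z²/n = 1.026494.
Adjusted center: (0.58621 + z²/(2n))/1.026494 = 0.58398.
Radicand: p̂(1−p̂)/n + z²/(4n²) = 0.001672885 + 0.000045679 = 0.001718564.
Half-width = z·√(radicand)/denom = 1.960·0.041456/1.026494 = 0.07916.
So the interval runs from 0.5048 to 0.6631.

(0.5048, 0.6631)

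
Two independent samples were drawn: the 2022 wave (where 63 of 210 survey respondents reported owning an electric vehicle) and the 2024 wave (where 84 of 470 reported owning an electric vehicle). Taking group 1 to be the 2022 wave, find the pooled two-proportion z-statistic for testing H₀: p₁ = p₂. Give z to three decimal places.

p̂₁ = 63/210 = 0.30000, p̂₂ = 84/470 = 0.17872.
Pooling: p̂ = 147/680 = 0.21618.
Pooled SE = √[0.1694442·0.00688956] ≈ 0.034167.
z = (p̂₁ − p̂₂)/SE = (0.30000 − 0.17872)/0.034167 = 0.12128/0.034167 = 3.550.

z = 3.550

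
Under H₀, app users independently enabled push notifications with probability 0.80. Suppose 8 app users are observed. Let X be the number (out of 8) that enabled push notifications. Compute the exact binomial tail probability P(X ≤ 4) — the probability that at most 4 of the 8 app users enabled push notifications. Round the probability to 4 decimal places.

P = 0.0563

X is binomial with n = 8 and p = 0.80.
P(X ≤ 4) = Σ_{j=0}^{4} C(8,j)·0.80^j·0.20^{8−j}.
= 0.000003 + 0.000082 + 0.001147 + 0.009175 + 0.045875 = 0.0563.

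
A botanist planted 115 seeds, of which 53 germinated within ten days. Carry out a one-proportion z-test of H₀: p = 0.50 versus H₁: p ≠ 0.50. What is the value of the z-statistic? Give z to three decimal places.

z = -0.839

With x = 53 successes in n = 115, p̂ = 0.46087.
Null standard error: √(0.50·0.50/115) = √0.002173913 = 0.046625.
Test statistic: z = -0.03913/0.046625 = -0.839.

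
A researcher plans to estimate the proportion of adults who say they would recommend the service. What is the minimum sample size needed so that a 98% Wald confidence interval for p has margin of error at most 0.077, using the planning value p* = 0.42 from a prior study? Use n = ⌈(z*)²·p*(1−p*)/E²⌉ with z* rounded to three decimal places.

The 98% critical value is z* = 2.326.
p*(1−p*) = 0.2436.
(z*)²·p*(1−p*)/E² = 5.410276·0.2436/0.005929 = 222.288.
Rounding up, n = 223.

n = 223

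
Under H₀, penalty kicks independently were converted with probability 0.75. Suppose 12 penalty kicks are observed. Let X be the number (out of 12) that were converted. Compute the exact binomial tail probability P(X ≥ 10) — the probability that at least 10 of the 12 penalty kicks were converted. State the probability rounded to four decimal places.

X ~ Binomial(n=12, p=0.75).
P(X ≥ 10) = C(12,10)·0.75^10·0.25^2 + C(12,11)·0.75^11·0.25^1 + C(12,12)·0.75^12·0.25^0.
= 0.232293 + 0.126705 + 0.031676 = 0.3907.

P = 0.3907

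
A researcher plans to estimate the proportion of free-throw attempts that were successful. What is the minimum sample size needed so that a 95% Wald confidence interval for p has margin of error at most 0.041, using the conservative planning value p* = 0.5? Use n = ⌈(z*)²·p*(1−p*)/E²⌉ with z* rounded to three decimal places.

n = 572

z* = 1.960 at the 95% level.
p*(1−p*) = 0.50·0.50 = 0.2500.
Required n before rounding: 3.841600 × 0.2500 / 0.041² = 571.327.
⌈571.327⌉ = 572.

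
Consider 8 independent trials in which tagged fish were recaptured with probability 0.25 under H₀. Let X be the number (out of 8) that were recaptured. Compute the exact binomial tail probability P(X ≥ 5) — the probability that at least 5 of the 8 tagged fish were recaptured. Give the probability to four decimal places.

P = 0.0273

X is binomial with n = 8 and p = 0.25.
P(X ≥ 5) = C(8,5)·0.25^5·0.75^3 + C(8,6)·0.25^6·0.75^2 + C(8,7)·0.25^7·0.75^1 + C(8,8)·0.25^8·0.75^0.
= 0.023071 + 0.003845 + 0.000366 + 0.000015 = 0.0273.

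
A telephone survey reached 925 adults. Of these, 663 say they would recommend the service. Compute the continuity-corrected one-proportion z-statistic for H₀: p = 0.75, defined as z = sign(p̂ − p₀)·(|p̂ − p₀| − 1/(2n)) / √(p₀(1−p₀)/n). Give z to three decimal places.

z = -2.297

With x = 663 successes in n = 925, p̂ = 0.71676. p̂ − p₀ = -0.033243.
Continuity correction 1/(2n) = 1/1850 = 0.000541.
Corrected numerator: |-0.033243| − 0.000541 = 0.032702.
SE₀ = √(0.75·0.25/925) = 0.014237.
z = −0.032702/0.014237 = -2.297.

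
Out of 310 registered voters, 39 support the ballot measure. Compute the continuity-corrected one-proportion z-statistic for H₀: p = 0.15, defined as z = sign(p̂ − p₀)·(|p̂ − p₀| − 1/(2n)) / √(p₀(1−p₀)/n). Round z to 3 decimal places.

z = -1.113

Sample proportion p̂ = 39/310 = 0.12581. p̂ − p₀ = -0.024194.
1/(2n) = 0.001613.
Corrected numerator: |-0.024194| − 0.001613 = 0.022581.
Under H₀, SE = √(p₀(1−p₀)/n) = √(0.15·0.85/310) = √0.000411290 = 0.020280.
z = (−)0.022581/0.020280 = -1.113.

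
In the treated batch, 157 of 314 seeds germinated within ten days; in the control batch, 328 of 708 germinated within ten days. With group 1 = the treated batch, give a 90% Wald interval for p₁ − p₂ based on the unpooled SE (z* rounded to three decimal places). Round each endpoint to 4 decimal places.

p̂₁ = 0.50000, p̂₂ = 0.46328, so the observed difference is 0.03672.
SE = √(0.000796178 + 0.000351203) = √0.001147381 = 0.033873.
The 90% critical value is z* = 1.645. Margin of error = 0.05572.
So the interval runs from -0.0190 to 0.0924.

(-0.0190, 0.0924)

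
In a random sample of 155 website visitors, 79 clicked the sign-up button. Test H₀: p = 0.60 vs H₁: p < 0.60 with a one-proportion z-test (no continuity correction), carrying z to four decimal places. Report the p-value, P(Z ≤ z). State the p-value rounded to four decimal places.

p̂ = 79/155 = 0.50968.
SE₀ = √(0.60·0.40/155) = 0.039350.
Test statistic (full precision, shown to 4 dp): z = (79/155 − 0.60)/SE₀ ≈ -2.2954.
p-value = P(Z ≤ z) with z = -2.2954 → 0.0109.

p-value = 0.0109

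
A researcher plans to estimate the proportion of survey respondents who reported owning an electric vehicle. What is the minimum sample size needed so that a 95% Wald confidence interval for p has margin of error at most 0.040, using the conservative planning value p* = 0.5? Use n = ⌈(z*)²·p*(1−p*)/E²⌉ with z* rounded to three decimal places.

For 95% confidence, z* = 1.960.
p*(1−p*) = 0.2500.
Required n before rounding: 3.841600 × 0.2500 / 0.040² = 600.250.
Rounding up, n = 601.

n = 601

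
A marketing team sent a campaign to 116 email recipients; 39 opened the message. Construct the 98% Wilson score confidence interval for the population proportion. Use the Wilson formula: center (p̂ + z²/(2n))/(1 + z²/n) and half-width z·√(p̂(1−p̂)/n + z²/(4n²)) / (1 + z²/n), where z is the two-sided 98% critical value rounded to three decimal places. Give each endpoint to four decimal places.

Here p̂ = 39/116 = 0.33621 and z = 2.326 (z² = 5.410276).
1 + z²/n = 1.046640.
Adjusted center: (0.33621 + z²/(2n))/1.046640 = 0.34351.
Radicand: p̂(1−p̂)/n + z²/(4n²) = 0.001923895 + 0.000100518 = 0.002024413.
Half-width = z·√(radicand)/denom = 2.326·0.044993/1.046640 = 0.09999.
So the interval runs from 0.2435 to 0.4435.

(0.2435, 0.4435)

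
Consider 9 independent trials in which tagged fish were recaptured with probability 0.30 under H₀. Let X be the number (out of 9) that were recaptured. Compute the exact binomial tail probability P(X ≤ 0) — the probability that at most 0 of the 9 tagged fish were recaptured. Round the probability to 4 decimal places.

P = 0.0404

X is binomial with n = 9 and p = 0.30.
P(X ≤ 0) = C(9,0)·0.30^0·0.70^9.
= 0.040354 = 0.0404.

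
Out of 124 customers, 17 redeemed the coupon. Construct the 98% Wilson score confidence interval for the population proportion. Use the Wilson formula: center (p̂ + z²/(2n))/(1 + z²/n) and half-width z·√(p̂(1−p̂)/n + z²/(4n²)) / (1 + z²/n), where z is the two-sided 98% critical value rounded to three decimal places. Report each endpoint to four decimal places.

(0.0803, 0.2242)

Here p̂ = 17/124 = 0.13710 and z = 2.326 (z² = 5.410276).
Denominator 1 + z²/n = 1 + 5.410276/124 = 1.043631.
Center = (0.13710 + 0.021816)/1.043631 = 0.15227.
Radicand: p̂(1−p̂)/n + z²/(4n²) = 0.000954042 + 0.000087966 = 0.001042008.
Half-width = z·√(radicand)/denom = 2.326·0.032280/1.043631 = 0.07194.
So the interval runs from 0.0803 to 0.2242.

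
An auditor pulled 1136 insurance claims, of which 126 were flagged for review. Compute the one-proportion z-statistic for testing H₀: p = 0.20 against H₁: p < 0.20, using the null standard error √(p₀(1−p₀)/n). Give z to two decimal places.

z = -7.51

p̂ = 126/1136 = 0.11092.
SE₀ = √(0.20·0.80/1136) = 0.011868.
z = (p̂ − p₀)/SE = (0.11092 − 0.20)/0.011868 = -7.51.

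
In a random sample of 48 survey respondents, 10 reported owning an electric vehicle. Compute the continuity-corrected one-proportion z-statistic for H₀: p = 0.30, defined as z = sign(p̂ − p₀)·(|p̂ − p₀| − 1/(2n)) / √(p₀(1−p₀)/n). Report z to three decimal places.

Sample proportion p̂ = 10/48 = 0.20833. p̂ − p₀ = -0.091667.
Continuity correction 1/(2n) = 1/96 = 0.010417.
Corrected numerator: |-0.091667| − 0.010417 = 0.081250.
SE₀ = √(0.30·0.70/48) = 0.066144.
z = −0.081250/0.066144 = -1.228.

z = -1.228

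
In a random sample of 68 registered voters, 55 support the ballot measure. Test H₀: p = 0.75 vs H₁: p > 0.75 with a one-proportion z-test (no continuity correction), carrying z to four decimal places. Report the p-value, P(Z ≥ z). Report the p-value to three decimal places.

Sample proportion p̂ = 55/68 = 0.80882.
Under H₀, SE = √(p₀(1−p₀)/n) = √(0.75·0.25/68) = √0.002757353 = 0.052511.
z = (p̂ − p₀)/SE = (55/68 − 0.75)/0.052511 ≈ 1.1202.
From the standard normal, P(Z ≥ z) = 0.131.

p-value = 0.131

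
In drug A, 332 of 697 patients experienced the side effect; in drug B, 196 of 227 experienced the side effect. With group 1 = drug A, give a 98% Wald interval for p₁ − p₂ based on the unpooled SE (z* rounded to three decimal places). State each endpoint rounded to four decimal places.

(-0.4560, -0.3182)

p̂₁ = 0.47633, p̂₂ = 0.86344, so the observed difference is -0.38711.
Unpooled SE = √(p̂₁(1−p̂₁)/n₁ + p̂₂(1−p̂₂)/n₂) = √(0.000357876 + 0.000519446) = 0.029620.
The 98% critical value is z* = 2.326. Margin = 2.326·0.029620 = 0.06890.
So the interval runs from -0.4560 to -0.3182.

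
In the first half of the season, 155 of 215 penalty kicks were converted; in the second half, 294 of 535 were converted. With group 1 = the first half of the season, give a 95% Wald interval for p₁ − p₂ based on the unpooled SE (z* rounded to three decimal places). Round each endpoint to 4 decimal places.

(0.0981, 0.2447)

p̂₁ = 0.72093, p̂₂ = 0.54953, so the observed difference is 0.17140.
SE = √(0.000935767 + 0.000462704) = √0.001398471 = 0.037396.
The 95% critical value is z* = 1.960. Margin = 1.960·0.037396 = 0.07330.
So the interval runs from 0.0981 to 0.2447.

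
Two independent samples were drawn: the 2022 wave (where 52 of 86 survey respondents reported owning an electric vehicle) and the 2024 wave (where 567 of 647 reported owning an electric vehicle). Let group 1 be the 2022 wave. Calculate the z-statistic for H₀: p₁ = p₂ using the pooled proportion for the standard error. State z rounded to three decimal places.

z = -6.532

p̂₁ = 52/86 = 0.60465, p̂₂ = 567/647 = 0.87635.
Pooled p̂ = (52+567)/(86+647) = 619/733 = 0.84447.
SE = √[p̂(1−p̂)(1/n₁+1/n₂)] = √[0.84447·0.15553·(1/86+1/647)] ≈ 0.041595.
z = (p̂₁ − p̂₂)/SE = (0.60465 − 0.87635)/0.041595 = -0.27170/0.041595 = -6.532.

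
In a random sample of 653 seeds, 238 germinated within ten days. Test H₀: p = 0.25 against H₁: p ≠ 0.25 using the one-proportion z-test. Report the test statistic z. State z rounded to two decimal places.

The sample proportion is 238/653 = 0.36447.
Under H₀, SE = √(p₀(1−p₀)/n) = √(0.25·0.75/653) = √0.000287136 = 0.016945.
z = (p̂ − p₀)/SE = (0.36447 − 0.25)/0.016945 = 6.76.

z = 6.76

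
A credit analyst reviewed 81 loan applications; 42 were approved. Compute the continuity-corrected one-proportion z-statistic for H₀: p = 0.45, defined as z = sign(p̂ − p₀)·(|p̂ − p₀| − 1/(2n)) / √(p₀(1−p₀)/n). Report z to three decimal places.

The sample proportion is 42/81 = 0.51852. p̂ − p₀ = 0.068519.
Continuity correction 1/(2n) = 1/162 = 0.006173.
Corrected numerator: |0.068519| − 0.006173 = 0.062346.
SE₀ = √(0.45·0.55/81) = 0.055277.
z = (+)0.062346/0.055277 = 1.128.

z = 1.128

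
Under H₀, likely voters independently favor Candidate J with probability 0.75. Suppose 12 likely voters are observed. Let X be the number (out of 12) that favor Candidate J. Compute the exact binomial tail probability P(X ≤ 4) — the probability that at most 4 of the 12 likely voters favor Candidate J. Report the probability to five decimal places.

P = 0.00278

X ~ Binomial(n=12, p=0.75).
P(X ≤ 4) = Σ_{j=0}^{4} C(12,j)·0.75^j·0.25^{12−j}.
= 0.000000 + 0.000002 + 0.000035 + 0.000354 + 0.002390 = 0.00278.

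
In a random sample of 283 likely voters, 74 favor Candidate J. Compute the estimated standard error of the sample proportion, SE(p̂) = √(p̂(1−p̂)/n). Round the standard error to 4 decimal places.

SE = 0.0261

Sample proportion p̂ = 74/283 = 0.26148.
p̂(1−p̂) = 0.193108.
Dividing by n and taking the root: √0.000682360 = 0.0261.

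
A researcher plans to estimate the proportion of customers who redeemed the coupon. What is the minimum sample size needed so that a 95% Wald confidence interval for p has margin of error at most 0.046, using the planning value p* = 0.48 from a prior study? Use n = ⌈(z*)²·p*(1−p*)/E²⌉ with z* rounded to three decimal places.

n = 454

For 95% confidence, z* = 1.960.
p*(1−p*) = 0.2496.
Required n before rounding: 3.841600 × 0.2496 / 0.046² = 453.149.
⌈453.149⌉ = 454.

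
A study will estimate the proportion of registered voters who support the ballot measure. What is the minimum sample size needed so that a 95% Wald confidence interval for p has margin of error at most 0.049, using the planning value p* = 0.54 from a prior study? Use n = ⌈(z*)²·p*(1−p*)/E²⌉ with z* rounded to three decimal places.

For 95% confidence, z* = 1.960.
p*(1−p*) = 0.2484.
(z*)²·p*(1−p*)/E² = 3.841600·0.2484/0.002401 = 397.440.
Rounding up, n = 398.

n = 398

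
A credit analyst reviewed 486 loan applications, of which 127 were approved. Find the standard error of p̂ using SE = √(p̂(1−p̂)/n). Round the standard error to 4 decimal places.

With x = 127 successes in n = 486, p̂ = 0.26132.
p̂(1−p̂) = 0.26132·0.73868 = 0.193032.
Dividing by n and taking the root: √0.000397185 = 0.0199.

SE = 0.0199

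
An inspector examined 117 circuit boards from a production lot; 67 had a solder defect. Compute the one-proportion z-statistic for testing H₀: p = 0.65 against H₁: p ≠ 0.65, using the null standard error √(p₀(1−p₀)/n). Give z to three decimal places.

The sample proportion is 67/117 = 0.57265.
SE₀ = √(0.65·0.35/117) = 0.044096.
Test statistic: z = -0.07735/0.044096 = -1.754.

z = -1.754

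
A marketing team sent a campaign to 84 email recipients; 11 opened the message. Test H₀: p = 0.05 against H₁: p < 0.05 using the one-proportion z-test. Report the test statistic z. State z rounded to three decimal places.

With x = 11 successes in n = 84, p̂ = 0.13095.
Null standard error: √(0.05·0.95/84) = √0.000565476 = 0.023780.
Test statistic: z = 0.08095/0.023780 = 3.404.

z = 3.404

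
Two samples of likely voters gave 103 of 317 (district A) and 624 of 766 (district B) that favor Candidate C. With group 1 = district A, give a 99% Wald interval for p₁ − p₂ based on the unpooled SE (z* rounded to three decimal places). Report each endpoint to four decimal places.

p̂₁ = 0.32492, p̂₂ = 0.81462, so the observed difference is -0.48970.
SE = √(0.000691948 + 0.000197145) = √0.000889093 = 0.029818.
The 99% critical value is z* = 2.576. Margin = 2.576·0.029818 = 0.07681.
CI: -0.48970 ± 0.07681 = (-0.5665, -0.4129).

(-0.5665, -0.4129)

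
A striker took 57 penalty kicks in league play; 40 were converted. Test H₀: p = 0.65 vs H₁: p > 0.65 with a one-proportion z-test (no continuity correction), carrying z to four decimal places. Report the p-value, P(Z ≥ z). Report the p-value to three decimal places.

p-value = 0.206

p̂ = 40/57 = 0.70175.
Under H₀, SE = √(p₀(1−p₀)/n) = √(0.65·0.35/57) = √0.003991228 = 0.063176.
Test statistic (full precision, shown to 4 dp): z = (40/57 − 0.65)/SE₀ ≈ 0.8192.
From the standard normal, P(Z ≥ z) = 0.206.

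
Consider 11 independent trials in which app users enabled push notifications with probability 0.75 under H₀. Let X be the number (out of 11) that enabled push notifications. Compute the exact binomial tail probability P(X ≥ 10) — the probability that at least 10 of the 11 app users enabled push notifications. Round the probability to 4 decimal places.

P = 0.1971

X is binomial with n = 11 and p = 0.75.
P(X ≥ 10) = C(11,10)·0.75^10·0.25^1 + C(11,11)·0.75^11·0.25^0.
= 0.154862 + 0.042235 = 0.1971.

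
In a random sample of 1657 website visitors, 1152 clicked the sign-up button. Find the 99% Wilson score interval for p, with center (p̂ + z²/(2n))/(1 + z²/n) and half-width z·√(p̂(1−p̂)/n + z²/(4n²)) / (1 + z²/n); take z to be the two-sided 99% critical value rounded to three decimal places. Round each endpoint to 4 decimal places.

(0.6654, 0.7235)

p̂ = 1152/1657 = 0.69523; z = 2.576, so z² = 6.635776.
Denominator 1 + z²/n = 1 + 6.635776/1657 = 1.004005.
Center = (0.69523 + 0.002002)/1.004005 = 0.69445.
Radicand: p̂(1−p̂)/n + z²/(4n²) = 0.000127872 + 0.000000604 = 0.000128476.
Half-width = 2.576·√0.000128476/1.004005 = 0.02908.
CI: 0.69445 ± 0.02908 = (0.6654, 0.7235).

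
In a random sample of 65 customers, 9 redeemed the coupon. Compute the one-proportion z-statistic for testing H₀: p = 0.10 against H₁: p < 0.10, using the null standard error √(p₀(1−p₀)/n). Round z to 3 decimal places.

z = 1.034

p̂ = 9/65 = 0.13846.
SE₀ = √(0.10·0.90/65) = 0.037210.
z = (0.13846 − 0.10)/0.037210 = 0.03846/0.037210 = 1.034.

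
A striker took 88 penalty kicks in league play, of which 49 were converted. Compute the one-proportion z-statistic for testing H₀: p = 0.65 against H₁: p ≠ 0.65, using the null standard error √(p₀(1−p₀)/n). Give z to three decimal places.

With x = 49 successes in n = 88, p̂ = 0.55682.
Under H₀, SE = √(p₀(1−p₀)/n) = √(0.65·0.35/88) = √0.002585227 = 0.050845.
z = (0.55682 − 0.65)/0.050845 = -0.09318/0.050845 = -1.833.

z = -1.833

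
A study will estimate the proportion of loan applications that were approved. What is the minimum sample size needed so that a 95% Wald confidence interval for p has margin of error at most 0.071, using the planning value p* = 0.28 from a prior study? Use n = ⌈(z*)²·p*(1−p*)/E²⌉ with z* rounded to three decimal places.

For 95% confidence, z* = 1.960.
p*(1−p*) = 0.2016.
(z*)²·p*(1−p*)/E² = 3.841600·0.2016/0.005041 = 153.634.
Rounding up, n = 154.

n = 154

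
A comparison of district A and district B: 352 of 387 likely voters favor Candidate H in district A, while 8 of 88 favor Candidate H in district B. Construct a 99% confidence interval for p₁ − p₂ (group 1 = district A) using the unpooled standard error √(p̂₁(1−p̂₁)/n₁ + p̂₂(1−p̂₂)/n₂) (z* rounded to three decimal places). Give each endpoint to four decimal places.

(0.7312, 0.9061)

p̂₁ = 352/387 = 0.90956, p̂₂ = 8/88 = 0.09091; p̂₁ − p̂₂ = 0.81865.
Unpooled SE = √(p̂₁(1−p̂₁)/n₁ + p̂₂(1−p̂₂)/n₂) = √(0.000212558 + 0.000939144) = 0.033937.
The 99% critical value is z* = 2.576. Margin of error = 0.08742.
Interval: 0.81865 ± 0.08742 → (0.7312, 0.9061).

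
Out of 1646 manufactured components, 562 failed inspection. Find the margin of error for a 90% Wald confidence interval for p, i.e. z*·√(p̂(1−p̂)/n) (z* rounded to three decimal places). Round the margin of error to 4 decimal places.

With x = 562 successes in n = 1646, p̂ = 0.34143.
SE(p̂) = √(0.34143·0.65857/1646) = 0.011688.
z* = 1.645 at the 90% level.
So ME = 0.0192.

ME = 0.0192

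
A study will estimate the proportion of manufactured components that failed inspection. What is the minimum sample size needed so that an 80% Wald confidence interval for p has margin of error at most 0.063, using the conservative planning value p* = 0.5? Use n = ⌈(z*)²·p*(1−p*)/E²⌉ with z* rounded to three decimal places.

For 80% confidence, z* = 1.282.
p*(1−p*) = 0.2500.
(z*)²·p*(1−p*)/E² = 1.643524·0.2500/0.003969 = 103.523.
Rounding up, n = 104.

n = 104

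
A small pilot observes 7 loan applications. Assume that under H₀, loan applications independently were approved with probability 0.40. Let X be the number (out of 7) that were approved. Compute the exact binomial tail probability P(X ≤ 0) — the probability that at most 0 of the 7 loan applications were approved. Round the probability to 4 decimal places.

X is binomial with n = 7 and p = 0.40.
P(X ≤ 0) = C(7,0)·0.40^0·0.60^7.
= 0.027994 = 0.0280.

P = 0.0280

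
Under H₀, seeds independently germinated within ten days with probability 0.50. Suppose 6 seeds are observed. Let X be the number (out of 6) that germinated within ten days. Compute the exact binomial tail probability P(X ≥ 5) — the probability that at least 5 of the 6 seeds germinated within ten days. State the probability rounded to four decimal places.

P = 0.1094

X ~ Binomial(n=6, p=0.50).
P(X ≥ 5) = C(6,5)·0.50^5·0.50^1 + C(6,6)·0.50^6·0.50^0.
= 0.093750 + 0.015625 = 0.1094.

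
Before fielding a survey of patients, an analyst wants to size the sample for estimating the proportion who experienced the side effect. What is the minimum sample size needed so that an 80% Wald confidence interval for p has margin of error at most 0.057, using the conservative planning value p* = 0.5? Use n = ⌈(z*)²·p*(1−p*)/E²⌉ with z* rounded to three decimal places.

The 80% critical value is z* = 1.282.
p*(1−p*) = 0.50·0.50 = 0.2500.
(z*)²·p*(1−p*)/E² = 1.643524·0.2500/0.003249 = 126.464.
Rounding up, n = 127.

n = 127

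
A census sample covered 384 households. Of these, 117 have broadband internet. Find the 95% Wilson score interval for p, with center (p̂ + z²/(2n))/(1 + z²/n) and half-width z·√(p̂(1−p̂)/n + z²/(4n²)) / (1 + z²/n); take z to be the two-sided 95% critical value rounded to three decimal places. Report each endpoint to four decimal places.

(0.2608, 0.3525)

p̂ = 117/384 = 0.30469; z = 1.960, so z² = 3.841600.
1 + z²/n = 1.010004.
Adjusted center: (0.30469 + z²/(2n))/1.010004 = 0.30662.
Radicand: p̂(1−p̂)/n + z²/(4n²) = 0.000551701 + 0.000006513 = 0.000558214.
Half-width = z·√(radicand)/denom = 1.960·0.023627/1.010004 = 0.04585.
CI: 0.30662 ± 0.04585 = (0.2608, 0.3525).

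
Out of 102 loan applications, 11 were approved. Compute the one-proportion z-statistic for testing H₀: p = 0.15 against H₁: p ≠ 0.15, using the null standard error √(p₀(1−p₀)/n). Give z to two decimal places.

p̂ = 11/102 = 0.10784.
Under H₀, SE = √(p₀(1−p₀)/n) = √(0.15·0.85/102) = √0.001250000 = 0.035355.
z = (p̂ − p₀)/SE = (0.10784 − 0.15)/0.035355 = -1.19.

z = -1.19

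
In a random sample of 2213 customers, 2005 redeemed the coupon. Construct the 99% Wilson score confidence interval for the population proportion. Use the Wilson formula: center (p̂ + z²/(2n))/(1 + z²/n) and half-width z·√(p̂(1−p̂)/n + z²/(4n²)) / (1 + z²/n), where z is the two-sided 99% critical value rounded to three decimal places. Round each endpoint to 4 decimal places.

(0.8888, 0.9208)

p̂ = 2005/2213 = 0.90601; z = 2.576, so z² = 6.635776.
1 + z²/n = 1.002999.
Center = (0.90601 + 0.001499)/1.002999 = 0.90480.
Radicand: p̂(1−p̂)/n + z²/(4n²) = 0.000038480 + 0.000000339 = 0.000038819.
Half-width = z·√(radicand)/denom = 2.576·0.006230/1.002999 = 0.01600.
So the interval runs from 0.8888 to 0.9208.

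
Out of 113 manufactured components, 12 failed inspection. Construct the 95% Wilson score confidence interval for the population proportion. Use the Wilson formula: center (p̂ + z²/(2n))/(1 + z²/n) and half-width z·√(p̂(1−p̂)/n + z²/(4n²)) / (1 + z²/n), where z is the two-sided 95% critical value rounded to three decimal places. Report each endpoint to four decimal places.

p̂ = 12/113 = 0.10619; z = 1.960, so z² = 3.841600.
1 + z²/n = 1.033996.
Center = (0.10619 + 0.016998)/1.033996 = 0.11914.
Radicand: p̂(1−p̂)/n + z²/(4n²) = 0.000839977 + 0.000075213 = 0.000915190.
Half-width = 1.960·√0.000915190/1.033996 = 0.05734.
So the interval runs from 0.0618 to 0.1765.

(0.0618, 0.1765)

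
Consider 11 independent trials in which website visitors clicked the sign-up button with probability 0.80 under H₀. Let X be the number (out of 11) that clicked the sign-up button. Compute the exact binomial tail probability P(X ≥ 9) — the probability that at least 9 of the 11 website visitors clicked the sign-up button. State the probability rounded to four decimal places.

X is binomial with n = 11 and p = 0.80.
P(X ≥ 9) = C(11,9)·0.80^9·0.20^2 + C(11,10)·0.80^10·0.20^1 + C(11,11)·0.80^11·0.20^0.
= 0.295279 + 0.236223 + 0.085899 = 0.6174.

P = 0.6174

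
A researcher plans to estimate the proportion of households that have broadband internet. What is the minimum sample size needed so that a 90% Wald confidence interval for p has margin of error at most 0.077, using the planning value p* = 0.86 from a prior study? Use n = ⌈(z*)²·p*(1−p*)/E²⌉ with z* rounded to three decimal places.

For 90% confidence, z* = 1.645.
p*(1−p*) = 0.86·0.14 = 0.1204.
Required n before rounding: 2.706025 × 0.1204 / 0.077² = 54.951.
⌈54.951⌉ = 55.

n = 55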